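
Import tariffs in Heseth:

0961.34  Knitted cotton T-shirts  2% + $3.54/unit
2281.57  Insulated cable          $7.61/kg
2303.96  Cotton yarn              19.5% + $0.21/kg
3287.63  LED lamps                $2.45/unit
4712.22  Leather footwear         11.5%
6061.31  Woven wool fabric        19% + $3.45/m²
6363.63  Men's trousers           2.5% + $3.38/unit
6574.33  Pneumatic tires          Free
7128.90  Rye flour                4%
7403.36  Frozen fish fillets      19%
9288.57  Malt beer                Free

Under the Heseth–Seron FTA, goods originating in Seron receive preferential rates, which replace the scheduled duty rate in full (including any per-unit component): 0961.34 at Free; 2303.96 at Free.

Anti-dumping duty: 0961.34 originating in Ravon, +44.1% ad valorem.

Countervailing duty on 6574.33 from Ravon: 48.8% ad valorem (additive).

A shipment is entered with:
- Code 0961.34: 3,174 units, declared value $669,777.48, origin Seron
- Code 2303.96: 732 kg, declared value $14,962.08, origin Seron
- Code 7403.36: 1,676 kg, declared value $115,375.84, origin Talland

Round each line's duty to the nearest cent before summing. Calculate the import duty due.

$21,921.41

Line 1 (0961.34, Seron, 3,174 units, $669,777.48):
Base rate for 0961.34 is 2% + $3.54/unit.
Origin Seron qualifies under the Heseth–Seron agreement and 0961.34 is covered: preferential rate Free applies instead.
The additional-duty order on 0961.34 targets Ravon, not Seron; it does not apply.
Duty = $669,777.48 × 0% = $0.00.
Line 2 (2303.96, Seron, 732 kg, $14,962.08):
Base rate for 2303.96 is 19.5% + $0.21/kg.
Origin Seron qualifies under the Heseth–Seron agreement and 2303.96 is covered: preferential rate Free applies instead.
Duty = $14,962.08 × 0% = $0.00.
Line 3 (7403.36, Talland, 1,676 kg, $115,375.84):
Base rate for 7403.36 is 19%.
Duty = $115,375.84 × 19% = $21,921.41.
Total = $0.00 + $0.00 + $21,921.41 = $21,921.41.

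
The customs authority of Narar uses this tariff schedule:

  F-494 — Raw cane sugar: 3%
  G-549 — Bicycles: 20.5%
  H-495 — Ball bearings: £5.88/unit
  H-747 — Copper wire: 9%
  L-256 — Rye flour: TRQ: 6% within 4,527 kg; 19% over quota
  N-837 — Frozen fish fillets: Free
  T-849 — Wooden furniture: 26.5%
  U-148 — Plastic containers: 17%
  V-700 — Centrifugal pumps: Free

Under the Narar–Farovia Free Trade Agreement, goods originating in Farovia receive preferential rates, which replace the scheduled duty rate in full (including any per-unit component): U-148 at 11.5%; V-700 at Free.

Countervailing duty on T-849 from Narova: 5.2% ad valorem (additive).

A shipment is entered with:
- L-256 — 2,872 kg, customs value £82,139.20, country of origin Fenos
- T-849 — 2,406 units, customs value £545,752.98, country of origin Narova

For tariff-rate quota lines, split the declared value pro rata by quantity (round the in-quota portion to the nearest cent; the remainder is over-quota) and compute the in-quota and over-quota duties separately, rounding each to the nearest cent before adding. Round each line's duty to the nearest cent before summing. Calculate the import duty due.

£177,932.04

Line 1 (L-256, Fenos, 2,872 kg, £82,139.20):
Code L-256 is under a tariff-rate quota (threshold 4,527 kg). Quantity 2,872 kg is within the quota, so the in-quota rate 6% applies to the full value.
Duty = £82,139.20 × 6% = £4,928.35.
Line 2 (T-849, Narova, 2,406 units, £545,752.98):
Base rate for T-849 is 26.5%.
Additional duty on T-849 from Narova: +5.2%. Applied ad valorem rate: 26.5% + 5.2% = 31.7%.
Duty = £545,752.98 × 31.7% = £173,003.69.
Total = £4,928.35 + £173,003.69 = £177,932.04.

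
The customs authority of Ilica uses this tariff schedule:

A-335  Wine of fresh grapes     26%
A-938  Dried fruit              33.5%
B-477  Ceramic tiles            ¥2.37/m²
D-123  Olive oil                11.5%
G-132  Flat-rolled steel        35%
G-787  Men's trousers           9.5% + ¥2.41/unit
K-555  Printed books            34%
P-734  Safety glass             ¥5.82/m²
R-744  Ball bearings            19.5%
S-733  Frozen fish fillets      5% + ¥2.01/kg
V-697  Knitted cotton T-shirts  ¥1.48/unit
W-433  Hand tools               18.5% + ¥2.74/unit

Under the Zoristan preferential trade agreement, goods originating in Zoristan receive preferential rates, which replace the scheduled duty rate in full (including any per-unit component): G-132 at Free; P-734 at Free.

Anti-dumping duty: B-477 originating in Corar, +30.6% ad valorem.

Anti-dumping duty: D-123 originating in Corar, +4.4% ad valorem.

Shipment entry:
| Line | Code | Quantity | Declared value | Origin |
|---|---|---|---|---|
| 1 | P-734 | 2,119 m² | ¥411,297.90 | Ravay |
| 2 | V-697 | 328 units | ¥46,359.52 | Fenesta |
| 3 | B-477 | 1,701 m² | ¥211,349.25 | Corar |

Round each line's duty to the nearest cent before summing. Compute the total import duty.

¥81,522.26

Line 1 (P-734, Ravay, 2,119 m², ¥411,297.90):
Base rate for P-734 is ¥5.82/m².
P-734 has an FTA preferential rate, but origin Ravay is not Zoristan; base rate stands.
Duty = 2,119 × ¥5.82 = ¥12,332.58.
Line 2 (V-697, Fenesta, 328 units, ¥46,359.52):
Base rate for V-697 is ¥1.48/unit.
Duty = 328 × ¥1.48 = ¥485.44.
Line 3 (B-477, Corar, 1,701 m², ¥211,349.25):
Base rate for B-477 is ¥2.37/m².
Additional duty on B-477 from Corar: +30.6% ad valorem. Applied ad valorem rate = 30.6%.
Duty = ¥211,349.25 × 30.6% + 1,701 × ¥2.37 = ¥68,704.24.
Total = ¥12,332.58 + ¥485.44 + ¥68,704.24 = ¥81,522.26.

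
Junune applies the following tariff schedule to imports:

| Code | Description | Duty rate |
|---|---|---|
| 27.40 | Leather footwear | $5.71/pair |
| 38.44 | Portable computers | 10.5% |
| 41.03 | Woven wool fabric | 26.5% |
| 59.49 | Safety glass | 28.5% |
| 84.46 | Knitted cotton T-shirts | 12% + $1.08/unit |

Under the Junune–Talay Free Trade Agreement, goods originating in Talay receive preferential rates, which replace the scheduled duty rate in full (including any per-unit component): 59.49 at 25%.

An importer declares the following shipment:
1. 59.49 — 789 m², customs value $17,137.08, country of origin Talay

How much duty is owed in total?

$4,284.27

Line 1 (59.49, Talay, 789 m², $17,137.08):
Base rate for 59.49 is 28.5%.
Origin Talay qualifies under the Junune–Talay agreement and 59.49 is covered: preferential rate 25% applies instead.
Duty = $17,137.08 × 25% = $4,284.27.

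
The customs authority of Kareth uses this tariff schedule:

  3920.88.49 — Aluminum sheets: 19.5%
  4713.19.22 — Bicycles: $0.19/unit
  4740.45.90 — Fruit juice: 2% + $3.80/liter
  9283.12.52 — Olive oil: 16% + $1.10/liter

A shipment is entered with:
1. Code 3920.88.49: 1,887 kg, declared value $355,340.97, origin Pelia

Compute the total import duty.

$69,291.49

Line 1 (3920.88.49, Pelia, 1,887 kg, $355,340.97):
Base rate for 3920.88.49 is 19.5%.
Duty = $355,340.97 × 19.5% = $69,291.49.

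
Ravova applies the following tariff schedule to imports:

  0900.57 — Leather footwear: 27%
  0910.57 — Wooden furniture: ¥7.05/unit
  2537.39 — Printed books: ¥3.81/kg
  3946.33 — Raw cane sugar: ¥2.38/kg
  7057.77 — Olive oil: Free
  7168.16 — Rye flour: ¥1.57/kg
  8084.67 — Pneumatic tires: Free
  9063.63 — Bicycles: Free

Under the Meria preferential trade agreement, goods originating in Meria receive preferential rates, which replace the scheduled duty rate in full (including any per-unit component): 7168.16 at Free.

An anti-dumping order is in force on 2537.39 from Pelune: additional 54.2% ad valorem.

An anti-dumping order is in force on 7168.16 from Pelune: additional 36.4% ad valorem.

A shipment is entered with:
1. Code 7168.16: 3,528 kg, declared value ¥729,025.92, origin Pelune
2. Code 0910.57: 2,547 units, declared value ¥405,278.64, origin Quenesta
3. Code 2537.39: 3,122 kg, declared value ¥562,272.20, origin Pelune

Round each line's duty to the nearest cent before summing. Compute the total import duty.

¥605,507.09

Line 1 (7168.16, Pelune, 3,528 kg, ¥729,025.92):
Base rate for 7168.16 is ¥1.57/kg.
7168.16 has an FTA preferential rate, but origin Pelune is not Meria; base rate stands.
Additional duty on 7168.16 from Pelune: +36.4% ad valorem. Applied ad valorem rate = 36.4%.
Duty = ¥729,025.92 × 36.4% + 3,528 × ¥1.57 = ¥270,904.39.
Line 2 (0910.57, Quenesta, 2,547 units, ¥405,278.64):
Base rate for 0910.57 is ¥7.05/unit.
Duty = 2,547 × ¥7.05 = ¥17,956.35.
Line 3 (2537.39, Pelune, 3,122 kg, ¥562,272.20):
Base rate for 2537.39 is ¥3.81/kg.
Additional duty on 2537.39 from Pelune: +54.2% ad valorem. Applied ad valorem rate = 54.2%.
Duty = ¥562,272.20 × 54.2% + 3,122 × ¥3.81 = ¥316,646.35.
Total = ¥270,904.39 + ¥17,956.35 + ¥316,646.35 = ¥605,507.09.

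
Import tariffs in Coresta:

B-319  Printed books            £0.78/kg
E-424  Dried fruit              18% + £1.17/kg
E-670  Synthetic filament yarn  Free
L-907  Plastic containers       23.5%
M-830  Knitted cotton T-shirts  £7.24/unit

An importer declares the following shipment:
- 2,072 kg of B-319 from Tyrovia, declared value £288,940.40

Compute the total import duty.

£1,616.16

Line 1 (B-319, Tyrovia, 2,072 kg, £288,940.40):
Base rate for B-319 is £0.78/kg.
Duty = 2,072 × £0.78 = £1,616.16.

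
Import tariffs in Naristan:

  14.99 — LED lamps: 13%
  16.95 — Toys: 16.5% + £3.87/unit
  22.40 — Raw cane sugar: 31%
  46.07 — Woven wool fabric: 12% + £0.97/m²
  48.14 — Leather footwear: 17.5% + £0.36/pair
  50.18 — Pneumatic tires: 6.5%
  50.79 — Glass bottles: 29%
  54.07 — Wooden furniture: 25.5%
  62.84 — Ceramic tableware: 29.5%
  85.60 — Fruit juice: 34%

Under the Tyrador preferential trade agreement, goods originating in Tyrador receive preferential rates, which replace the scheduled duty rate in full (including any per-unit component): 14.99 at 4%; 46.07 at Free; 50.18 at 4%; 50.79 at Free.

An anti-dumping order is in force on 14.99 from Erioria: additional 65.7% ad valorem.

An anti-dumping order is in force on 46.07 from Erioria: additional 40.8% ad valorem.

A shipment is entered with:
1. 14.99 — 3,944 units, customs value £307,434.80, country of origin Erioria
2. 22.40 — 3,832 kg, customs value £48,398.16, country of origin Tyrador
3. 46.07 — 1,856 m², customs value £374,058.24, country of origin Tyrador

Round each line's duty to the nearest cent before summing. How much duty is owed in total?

£256,954.62

Line 1 (14.99, Erioria, 3,944 units, £307,434.80):
Base rate for 14.99 is 13%.
14.99 has an FTA preferential rate, but origin Erioria is not Tyrador; base rate stands.
Additional duty on 14.99 from Erioria: +65.7%. Applied ad valorem rate: 13% + 65.7% = 78.7%.
Duty = £307,434.80 × 78.7% = £241,951.19.
Line 2 (22.40, Tyrador, 3,832 kg, £48,398.16):
Base rate for 22.40 is 31%.
Origin Tyrador is the FTA partner but 22.40 is not on the preference list; base rate stands.
Duty = £48,398.16 × 31% = £15,003.43.
Line 3 (46.07, Tyrador, 1,856 m², £374,058.24):
Base rate for 46.07 is 12% + £0.97/m².
Origin Tyrador qualifies under the Naristan–Tyrador agreement and 46.07 is covered: preferential rate Free applies instead.
The additional-duty order on 46.07 targets Erioria, not Tyrador; it does not apply.
Duty = £374,058.24 × 0% = £0.00.
Total = £241,951.19 + £15,003.43 + £0.00 = £256,954.62.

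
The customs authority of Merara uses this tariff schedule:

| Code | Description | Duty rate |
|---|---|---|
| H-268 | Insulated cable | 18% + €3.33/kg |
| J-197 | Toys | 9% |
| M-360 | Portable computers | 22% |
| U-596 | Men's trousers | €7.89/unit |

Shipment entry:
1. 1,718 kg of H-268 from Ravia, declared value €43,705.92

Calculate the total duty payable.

€13,588.01

Line 1 (H-268, Ravia, 1,718 kg, €43,705.92):
Base rate for H-268 is 18% + €3.33/kg.
Duty = €43,705.92 × 18% + 1,718 × €3.33 = €13,588.01.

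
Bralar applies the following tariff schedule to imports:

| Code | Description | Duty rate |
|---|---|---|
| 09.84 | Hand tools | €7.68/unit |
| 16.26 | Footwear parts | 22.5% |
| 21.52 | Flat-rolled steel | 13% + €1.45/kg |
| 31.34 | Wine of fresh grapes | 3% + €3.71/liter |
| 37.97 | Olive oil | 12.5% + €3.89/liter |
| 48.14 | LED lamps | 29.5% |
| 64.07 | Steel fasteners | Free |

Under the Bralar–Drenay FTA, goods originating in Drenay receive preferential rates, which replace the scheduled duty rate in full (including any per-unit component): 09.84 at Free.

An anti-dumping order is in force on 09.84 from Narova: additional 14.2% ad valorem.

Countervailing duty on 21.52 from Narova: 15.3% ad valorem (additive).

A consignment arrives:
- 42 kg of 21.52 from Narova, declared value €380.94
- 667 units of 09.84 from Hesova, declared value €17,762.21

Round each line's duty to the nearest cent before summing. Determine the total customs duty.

€5,291.27

Line 1 (21.52, Narova, 42 kg, €380.94):
Base rate for 21.52 is 13% + €1.45/kg.
Additional duty on 21.52 from Narova: +15.3%. Applied ad valorem rate: 13% + 15.3% = 28.3%.
Duty = €380.94 × 28.3% + 42 × €1.45 = €168.71.
Line 2 (09.84, Hesova, 667 units, €17,762.21):
Base rate for 09.84 is €7.68/unit.
09.84 has an FTA preferential rate, but origin Hesova is not Drenay; base rate stands.
The additional-duty order on 09.84 targets Narova, not Hesova; it does not apply.
Duty = 667 × €7.68 = €5,122.56.
Total = €168.71 + €5,122.56 = €5,291.27.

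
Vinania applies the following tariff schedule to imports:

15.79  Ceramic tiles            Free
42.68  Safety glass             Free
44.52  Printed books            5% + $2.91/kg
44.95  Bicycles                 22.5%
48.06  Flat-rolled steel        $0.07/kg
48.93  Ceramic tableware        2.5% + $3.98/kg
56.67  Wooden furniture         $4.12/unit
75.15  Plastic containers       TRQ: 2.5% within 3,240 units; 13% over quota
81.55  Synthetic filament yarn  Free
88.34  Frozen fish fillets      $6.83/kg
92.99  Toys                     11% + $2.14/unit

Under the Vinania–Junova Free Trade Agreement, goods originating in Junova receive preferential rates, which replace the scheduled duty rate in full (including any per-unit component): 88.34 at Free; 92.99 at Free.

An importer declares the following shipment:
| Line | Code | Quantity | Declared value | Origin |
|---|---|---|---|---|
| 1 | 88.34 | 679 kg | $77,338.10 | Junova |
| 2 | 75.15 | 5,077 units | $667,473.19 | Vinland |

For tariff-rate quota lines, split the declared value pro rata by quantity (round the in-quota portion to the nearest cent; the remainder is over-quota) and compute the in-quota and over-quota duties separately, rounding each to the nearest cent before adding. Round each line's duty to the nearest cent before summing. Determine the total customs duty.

Line 1 (88.34, Junova, 679 kg, $77,338.10):
Base rate for 88.34 is $6.83/kg.
Origin Junova qualifies under the Vinania–Junova agreement and 88.34 is covered: preferential rate Free applies instead.
Duty = $77,338.10 × 0% = $0.00.
Line 2 (75.15, Vinland, 5,077 units, $667,473.19):
Code 75.15 is under a tariff-rate quota (threshold 3,240 units). In-quota: 3,240 units at 2.5%; over-quota: 1,837 units at 13%.
Pro-rata value split: in-quota = $667,473.19 × 3,240/5,077 = $425,962.80; over-quota = $667,473.19 − $425,962.80 = $241,510.39.
In-quota duty = $425,962.80 × 2.5% = $10,649.07. Over-quota duty = $241,510.39 × 13% = $31,396.35.
Line duty = $10,649.07 + $31,396.35 = $42,045.42.
Total = $0.00 + $42,045.42 = $42,045.42.

$42,045.42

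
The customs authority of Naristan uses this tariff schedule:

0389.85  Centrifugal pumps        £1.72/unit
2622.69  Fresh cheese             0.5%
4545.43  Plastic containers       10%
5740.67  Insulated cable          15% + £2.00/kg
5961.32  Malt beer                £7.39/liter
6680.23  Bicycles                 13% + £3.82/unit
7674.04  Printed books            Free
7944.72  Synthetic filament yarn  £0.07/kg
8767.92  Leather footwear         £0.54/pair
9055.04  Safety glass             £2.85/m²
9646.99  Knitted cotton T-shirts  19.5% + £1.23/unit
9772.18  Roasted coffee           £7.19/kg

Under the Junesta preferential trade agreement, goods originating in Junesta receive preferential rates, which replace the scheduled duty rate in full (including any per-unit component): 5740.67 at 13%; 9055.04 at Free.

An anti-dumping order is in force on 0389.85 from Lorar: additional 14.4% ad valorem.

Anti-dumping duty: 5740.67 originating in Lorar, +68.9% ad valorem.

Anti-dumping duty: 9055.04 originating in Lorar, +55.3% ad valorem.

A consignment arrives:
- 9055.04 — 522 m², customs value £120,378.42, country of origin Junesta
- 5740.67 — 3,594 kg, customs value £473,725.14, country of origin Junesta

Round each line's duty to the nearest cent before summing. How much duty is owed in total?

Line 1 (9055.04, Junesta, 522 m², £120,378.42):
Base rate for 9055.04 is £2.85/m².
Origin Junesta qualifies under the Naristan–Junesta agreement and 9055.04 is covered: preferential rate Free applies instead.
The additional-duty order on 9055.04 targets Lorar, not Junesta; it does not apply.
Duty = £120,378.42 × 0% = £0.00.
Line 2 (5740.67, Junesta, 3,594 kg, £473,725.14):
Base rate for 5740.67 is 15% + £2.00/kg.
Origin Junesta qualifies under the Naristan–Junesta agreement and 5740.67 is covered: preferential rate 13% applies instead.
The additional-duty order on 5740.67 targets Lorar, not Junesta; it does not apply.
Duty = £473,725.14 × 13% = £61,584.27.
Total = £0.00 + £61,584.27 = £61,584.27.

£61,584.27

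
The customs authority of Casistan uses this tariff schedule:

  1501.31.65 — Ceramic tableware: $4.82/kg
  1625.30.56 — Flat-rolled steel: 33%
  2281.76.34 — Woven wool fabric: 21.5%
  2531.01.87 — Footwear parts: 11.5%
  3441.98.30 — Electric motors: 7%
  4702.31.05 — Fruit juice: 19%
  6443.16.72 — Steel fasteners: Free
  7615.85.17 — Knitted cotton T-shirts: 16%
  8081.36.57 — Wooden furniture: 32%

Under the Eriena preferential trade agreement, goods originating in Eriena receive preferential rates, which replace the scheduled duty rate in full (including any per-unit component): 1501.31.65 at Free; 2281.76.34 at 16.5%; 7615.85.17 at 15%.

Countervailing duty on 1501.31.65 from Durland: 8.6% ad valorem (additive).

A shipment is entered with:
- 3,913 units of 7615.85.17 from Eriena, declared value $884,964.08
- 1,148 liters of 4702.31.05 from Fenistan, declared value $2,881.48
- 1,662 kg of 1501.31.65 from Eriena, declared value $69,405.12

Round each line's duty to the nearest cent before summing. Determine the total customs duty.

Line 1 (7615.85.17, Eriena, 3,913 units, $884,964.08):
Base rate for 7615.85.17 is 16%.
Origin Eriena qualifies under the Casistan–Eriena agreement and 7615.85.17 is covered: preferential rate 15% applies instead.
Duty = $884,964.08 × 15% = $132,744.61.
Line 2 (4702.31.05, Fenistan, 1,148 liters, $2,881.48):
Base rate for 4702.31.05 is 19%.
Duty = $2,881.48 × 19% = $547.48.
Line 3 (1501.31.65, Eriena, 1,662 kg, $69,405.12):
Base rate for 1501.31.65 is $4.82/kg.
Origin Eriena qualifies under the Casistan–Eriena agreement and 1501.31.65 is covered: preferential rate Free applies instead.
The additional-duty order on 1501.31.65 targets Durland, not Eriena; it does not apply.
Duty = $69,405.12 × 0% = $0.00.
Total = $132,744.61 + $547.48 + $0.00 = $133,292.09.

$133,292.09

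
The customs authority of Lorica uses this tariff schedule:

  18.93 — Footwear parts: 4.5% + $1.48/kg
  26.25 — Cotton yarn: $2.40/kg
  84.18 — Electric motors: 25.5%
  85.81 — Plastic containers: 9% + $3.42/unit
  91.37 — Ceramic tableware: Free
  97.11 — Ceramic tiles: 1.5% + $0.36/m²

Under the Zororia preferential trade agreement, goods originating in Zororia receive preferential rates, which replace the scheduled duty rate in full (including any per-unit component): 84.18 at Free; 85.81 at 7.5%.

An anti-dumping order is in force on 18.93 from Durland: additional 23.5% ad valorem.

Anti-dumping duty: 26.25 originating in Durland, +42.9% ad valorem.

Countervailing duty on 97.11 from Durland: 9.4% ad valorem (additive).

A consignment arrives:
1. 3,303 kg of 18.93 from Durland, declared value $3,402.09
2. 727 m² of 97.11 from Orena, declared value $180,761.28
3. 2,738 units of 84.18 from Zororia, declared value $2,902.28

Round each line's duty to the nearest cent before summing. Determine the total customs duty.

$8,814.17

Line 1 (18.93, Durland, 3,303 kg, $3,402.09):
Base rate for 18.93 is 4.5% + $1.48/kg.
Additional duty on 18.93 from Durland: +23.5%. Applied ad valorem rate: 4.5% + 23.5% = 28%.
Duty = $3,402.09 × 28% + 3,303 × $1.48 = $5,841.03.
Line 2 (97.11, Orena, 727 m², $180,761.28):
Base rate for 97.11 is 1.5% + $0.36/m².
The additional-duty order on 97.11 targets Durland, not Orena; it does not apply.
Duty = $180,761.28 × 1.5% + 727 × $0.36 = $2,973.14.
Line 3 (84.18, Zororia, 2,738 units, $2,902.28):
Base rate for 84.18 is 25.5%.
Origin Zororia qualifies under the Lorica–Zororia agreement and 84.18 is covered: preferential rate Free applies instead.
Duty = $2,902.28 × 0% = $0.00.
Total = $5,841.03 + $2,973.14 + $0.00 = $8,814.17.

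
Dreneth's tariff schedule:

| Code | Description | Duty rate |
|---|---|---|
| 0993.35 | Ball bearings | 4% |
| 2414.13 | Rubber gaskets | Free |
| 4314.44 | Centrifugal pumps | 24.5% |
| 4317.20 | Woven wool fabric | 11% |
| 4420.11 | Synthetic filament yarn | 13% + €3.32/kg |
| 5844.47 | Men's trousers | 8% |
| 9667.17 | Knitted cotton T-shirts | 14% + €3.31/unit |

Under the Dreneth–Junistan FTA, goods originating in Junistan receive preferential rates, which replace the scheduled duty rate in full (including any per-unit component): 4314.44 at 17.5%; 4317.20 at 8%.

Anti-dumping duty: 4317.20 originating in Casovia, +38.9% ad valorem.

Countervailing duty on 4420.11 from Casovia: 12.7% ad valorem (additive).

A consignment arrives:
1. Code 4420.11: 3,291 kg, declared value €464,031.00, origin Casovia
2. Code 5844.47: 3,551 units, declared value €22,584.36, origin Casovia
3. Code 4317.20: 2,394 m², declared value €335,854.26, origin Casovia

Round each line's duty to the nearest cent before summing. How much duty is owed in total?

Line 1 (4420.11, Casovia, 3,291 kg, €464,031.00):
Base rate for 4420.11 is 13% + €3.32/kg.
Additional duty on 4420.11 from Casovia: +12.7%. Applied ad valorem rate: 13% + 12.7% = 25.7%.
Duty = €464,031.00 × 25.7% + 3,291 × €3.32 = €130,182.09.
Line 2 (5844.47, Casovia, 3,551 units, €22,584.36):
Base rate for 5844.47 is 8%.
Duty = €22,584.36 × 8% = €1,806.75.
Line 3 (4317.20, Casovia, 2,394 m², €335,854.26):
Base rate for 4317.20 is 11%.
4317.20 has an FTA preferential rate, but origin Casovia is not Junistan; base rate stands.
Additional duty on 4317.20 from Casovia: +38.9%. Applied ad valorem rate: 11% + 38.9% = 49.9%.
Duty = €335,854.26 × 49.9% = €167,591.28.
Total = €130,182.09 + €1,806.75 + €167,591.28 = €299,580.12.

€299,580.12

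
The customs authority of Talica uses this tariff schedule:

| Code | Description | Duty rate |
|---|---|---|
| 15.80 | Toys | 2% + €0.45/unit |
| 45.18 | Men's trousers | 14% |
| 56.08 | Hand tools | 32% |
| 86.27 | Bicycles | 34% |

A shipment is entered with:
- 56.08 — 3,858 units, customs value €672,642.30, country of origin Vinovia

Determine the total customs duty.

€215,245.54

Line 1 (56.08, Vinovia, 3,858 units, €672,642.30):
Base rate for 56.08 is 32%.
Duty = €672,642.30 × 32% = €215,245.54.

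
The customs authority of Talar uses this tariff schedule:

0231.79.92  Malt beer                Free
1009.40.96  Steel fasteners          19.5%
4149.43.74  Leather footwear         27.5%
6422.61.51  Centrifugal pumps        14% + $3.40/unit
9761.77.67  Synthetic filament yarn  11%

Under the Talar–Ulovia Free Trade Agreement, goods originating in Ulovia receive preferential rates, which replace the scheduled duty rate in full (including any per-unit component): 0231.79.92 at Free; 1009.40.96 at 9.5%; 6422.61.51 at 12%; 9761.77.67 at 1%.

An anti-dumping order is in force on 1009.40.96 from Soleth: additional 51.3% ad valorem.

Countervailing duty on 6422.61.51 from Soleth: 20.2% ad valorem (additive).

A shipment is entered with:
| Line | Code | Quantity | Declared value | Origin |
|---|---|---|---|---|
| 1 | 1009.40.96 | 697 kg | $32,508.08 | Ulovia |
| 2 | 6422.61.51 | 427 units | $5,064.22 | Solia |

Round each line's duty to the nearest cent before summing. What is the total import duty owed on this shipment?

$5,249.06

Line 1 (1009.40.96, Ulovia, 697 kg, $32,508.08):
Base rate for 1009.40.96 is 19.5%.
Origin Ulovia qualifies under the Talar–Ulovia agreement and 1009.40.96 is covered: preferential rate 9.5% applies instead.
The additional-duty order on 1009.40.96 targets Soleth, not Ulovia; it does not apply.
Duty = $32,508.08 × 9.5% = $3,088.27.
Line 2 (6422.61.51, Solia, 427 units, $5,064.22):
Base rate for 6422.61.51 is 14% + $3.40/unit.
6422.61.51 has an FTA preferential rate, but origin Solia is not Ulovia; base rate stands.
The additional-duty order on 6422.61.51 targets Soleth, not Solia; it does not apply.
Duty = $5,064.22 × 14% + 427 × $3.40 = $2,160.79.
Total = $3,088.27 + $2,160.79 = $5,249.06.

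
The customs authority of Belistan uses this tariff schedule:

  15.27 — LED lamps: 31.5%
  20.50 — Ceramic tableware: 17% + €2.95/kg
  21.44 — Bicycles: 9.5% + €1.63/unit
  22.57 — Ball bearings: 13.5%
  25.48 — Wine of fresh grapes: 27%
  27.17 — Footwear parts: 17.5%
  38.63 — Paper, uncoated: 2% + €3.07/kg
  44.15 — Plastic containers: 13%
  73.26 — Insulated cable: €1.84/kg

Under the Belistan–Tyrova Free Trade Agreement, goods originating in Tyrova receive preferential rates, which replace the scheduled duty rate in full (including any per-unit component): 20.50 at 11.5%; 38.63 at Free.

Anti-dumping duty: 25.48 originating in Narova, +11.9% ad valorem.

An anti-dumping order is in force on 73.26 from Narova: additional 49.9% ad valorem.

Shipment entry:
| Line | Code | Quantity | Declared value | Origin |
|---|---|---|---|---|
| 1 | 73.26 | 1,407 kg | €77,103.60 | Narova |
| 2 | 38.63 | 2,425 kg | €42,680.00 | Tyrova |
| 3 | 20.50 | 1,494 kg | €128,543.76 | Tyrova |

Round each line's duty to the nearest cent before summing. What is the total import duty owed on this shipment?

€55,846.11

Line 1 (73.26, Narova, 1,407 kg, €77,103.60):
Base rate for 73.26 is €1.84/kg.
Additional duty on 73.26 from Narova: +49.9% ad valorem. Applied ad valorem rate = 49.9%.
Duty = €77,103.60 × 49.9% + 1,407 × €1.84 = €41,063.58.
Line 2 (38.63, Tyrova, 2,425 kg, €42,680.00):
Base rate for 38.63 is 2% + €3.07/kg.
Origin Tyrova qualifies under the Belistan–Tyrova agreement and 38.63 is covered: preferential rate Free applies instead.
Duty = €42,680.00 × 0% = €0.00.
Line 3 (20.50, Tyrova, 1,494 kg, €128,543.76):
Base rate for 20.50 is 17% + €2.95/kg.
Origin Tyrova qualifies under the Belistan–Tyrova agreement and 20.50 is covered: preferential rate 11.5% applies instead.
Duty = €128,543.76 × 11.5% = €14,782.53.
Total = €41,063.58 + €0.00 + €14,782.53 = €55,846.11.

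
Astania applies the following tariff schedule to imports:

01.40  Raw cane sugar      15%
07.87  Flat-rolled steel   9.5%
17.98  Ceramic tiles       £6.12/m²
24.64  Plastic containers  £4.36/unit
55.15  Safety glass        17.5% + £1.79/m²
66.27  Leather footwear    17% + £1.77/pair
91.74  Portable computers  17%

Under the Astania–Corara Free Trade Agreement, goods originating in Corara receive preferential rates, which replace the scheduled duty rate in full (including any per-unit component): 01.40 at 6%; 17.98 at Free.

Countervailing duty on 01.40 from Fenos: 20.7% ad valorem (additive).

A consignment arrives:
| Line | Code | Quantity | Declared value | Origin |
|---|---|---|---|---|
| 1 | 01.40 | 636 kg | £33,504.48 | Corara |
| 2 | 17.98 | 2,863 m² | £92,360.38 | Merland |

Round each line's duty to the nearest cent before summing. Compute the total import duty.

Line 1 (01.40, Corara, 636 kg, £33,504.48):
Base rate for 01.40 is 15%.
Origin Corara qualifies under the Astania–Corara agreement and 01.40 is covered: preferential rate 6% applies instead.
The additional-duty order on 01.40 targets Fenos, not Corara; it does not apply.
Duty = £33,504.48 × 6% = £2,010.27.
Line 2 (17.98, Merland, 2,863 m², £92,360.38):
Base rate for 17.98 is £6.12/m².
17.98 has an FTA preferential rate, but origin Merland is not Corara; base rate stands.
Duty = 2,863 × £6.12 = £17,521.56.
Total = £2,010.27 + £17,521.56 = £19,531.83.

£19,531.83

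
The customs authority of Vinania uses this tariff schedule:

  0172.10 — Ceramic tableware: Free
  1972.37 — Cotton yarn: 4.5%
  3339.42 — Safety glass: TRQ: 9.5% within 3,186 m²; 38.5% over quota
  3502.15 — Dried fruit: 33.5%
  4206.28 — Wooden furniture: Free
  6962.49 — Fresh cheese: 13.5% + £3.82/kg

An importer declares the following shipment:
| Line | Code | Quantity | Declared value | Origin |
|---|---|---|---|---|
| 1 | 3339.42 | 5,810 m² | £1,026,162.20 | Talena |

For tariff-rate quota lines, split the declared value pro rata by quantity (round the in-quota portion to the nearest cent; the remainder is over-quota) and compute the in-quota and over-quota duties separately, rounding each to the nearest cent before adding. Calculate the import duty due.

Line 1 (3339.42, Talena, 5,810 m², £1,026,162.20):
Code 3339.42 is under a tariff-rate quota (threshold 3,186 m²). In-quota: 3,186 m² at 9.5%; over-quota: 2,624 m² at 38.5%.
Pro-rata value split: in-quota = £1,026,162.20 × 3,186/5,810 = £562,711.32; over-quota = £1,026,162.20 − £562,711.32 = £463,450.88.
In-quota duty = £562,711.32 × 9.5% = £53,457.58. Over-quota duty = £463,450.88 × 38.5% = £178,428.59.
Line duty = £53,457.58 + £178,428.59 = £231,886.17.

£231,886.17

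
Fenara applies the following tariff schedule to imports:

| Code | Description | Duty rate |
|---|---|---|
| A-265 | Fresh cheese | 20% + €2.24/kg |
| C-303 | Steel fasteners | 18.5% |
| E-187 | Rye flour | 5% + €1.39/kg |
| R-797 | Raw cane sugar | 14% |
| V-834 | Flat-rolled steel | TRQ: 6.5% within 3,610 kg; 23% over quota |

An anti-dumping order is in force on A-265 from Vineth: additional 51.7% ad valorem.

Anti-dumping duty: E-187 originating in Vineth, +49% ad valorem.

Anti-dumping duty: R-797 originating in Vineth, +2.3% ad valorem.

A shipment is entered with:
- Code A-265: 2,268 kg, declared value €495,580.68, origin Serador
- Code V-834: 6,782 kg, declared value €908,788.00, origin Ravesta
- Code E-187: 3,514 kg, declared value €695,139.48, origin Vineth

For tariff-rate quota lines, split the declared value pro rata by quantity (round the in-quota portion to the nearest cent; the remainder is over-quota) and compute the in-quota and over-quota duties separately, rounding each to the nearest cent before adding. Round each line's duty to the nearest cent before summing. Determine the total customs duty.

€613,660.38

Line 1 (A-265, Serador, 2,268 kg, €495,580.68):
Base rate for A-265 is 20% + €2.24/kg.
The additional-duty order on A-265 targets Vineth, not Serador; it does not apply.
Duty = €495,580.68 × 20% + 2,268 × €2.24 = €104,196.46.
Line 2 (V-834, Ravesta, 6,782 kg, €908,788.00):
Code V-834 is under a tariff-rate quota (threshold 3,610 kg). In-quota: 3,610 kg at 6.5%; over-quota: 3,172 kg at 23%.
Pro-rata value split: in-quota = €908,788.00 × 3,610/6,782 = €483,740.00; over-quota = €908,788.00 − €483,740.00 = €425,048.00.
In-quota duty = €483,740.00 × 6.5% = €31,443.10. Over-quota duty = €425,048.00 × 23% = €97,761.04.
Line duty = €31,443.10 + €97,761.04 = €129,204.14.
Line 3 (E-187, Vineth, 3,514 kg, €695,139.48):
Base rate for E-187 is 5% + €1.39/kg.
Additional duty on E-187 from Vineth: +49%. Applied ad valorem rate: 5% + 49% = 54%.
Duty = €695,139.48 × 54% + 3,514 × €1.39 = €380,259.78.
Total = €104,196.46 + €129,204.14 + €380,259.78 = €613,660.38.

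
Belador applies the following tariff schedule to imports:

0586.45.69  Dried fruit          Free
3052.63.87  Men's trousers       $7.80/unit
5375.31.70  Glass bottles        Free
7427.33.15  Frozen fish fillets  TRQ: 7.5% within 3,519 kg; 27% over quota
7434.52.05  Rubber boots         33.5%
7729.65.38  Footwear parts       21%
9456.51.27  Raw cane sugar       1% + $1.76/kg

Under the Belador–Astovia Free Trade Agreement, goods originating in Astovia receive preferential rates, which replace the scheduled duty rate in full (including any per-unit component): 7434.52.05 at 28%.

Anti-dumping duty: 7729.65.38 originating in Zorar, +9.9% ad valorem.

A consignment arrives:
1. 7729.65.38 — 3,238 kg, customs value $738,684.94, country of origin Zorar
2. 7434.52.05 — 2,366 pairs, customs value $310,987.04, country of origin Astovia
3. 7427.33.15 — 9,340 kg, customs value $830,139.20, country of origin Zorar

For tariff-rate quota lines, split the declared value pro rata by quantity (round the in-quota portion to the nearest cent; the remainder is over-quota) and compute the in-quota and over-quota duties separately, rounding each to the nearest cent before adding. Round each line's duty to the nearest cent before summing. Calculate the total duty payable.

$478,477.70

Line 1 (7729.65.38, Zorar, 3,238 kg, $738,684.94):
Base rate for 7729.65.38 is 21%.
Additional duty on 7729.65.38 from Zorar: +9.9%. Applied ad valorem rate: 21% + 9.9% = 30.9%.
Duty = $738,684.94 × 30.9% = $228,253.65.
Line 2 (7434.52.05, Astovia, 2,366 pairs, $310,987.04):
Base rate for 7434.52.05 is 33.5%.
Origin Astovia qualifies under the Belador–Astovia agreement and 7434.52.05 is covered: preferential rate 28% applies instead.
Duty = $310,987.04 × 28% = $87,076.37.
Line 3 (7427.33.15, Zorar, 9,340 kg, $830,139.20):
Code 7427.33.15 is under a tariff-rate quota (threshold 3,519 kg). In-quota: 3,519 kg at 7.5%; over-quota: 5,821 kg at 27%.
Pro-rata value split: in-quota = $830,139.20 × 3,519/9,340 = $312,768.72; over-quota = $830,139.20 − $312,768.72 = $517,370.48.
In-quota duty = $312,768.72 × 7.5% = $23,457.65. Over-quota duty = $517,370.48 × 27% = $139,690.03.
Line duty = $23,457.65 + $139,690.03 = $163,147.68.
Total = $228,253.65 + $87,076.37 + $163,147.68 = $478,477.70.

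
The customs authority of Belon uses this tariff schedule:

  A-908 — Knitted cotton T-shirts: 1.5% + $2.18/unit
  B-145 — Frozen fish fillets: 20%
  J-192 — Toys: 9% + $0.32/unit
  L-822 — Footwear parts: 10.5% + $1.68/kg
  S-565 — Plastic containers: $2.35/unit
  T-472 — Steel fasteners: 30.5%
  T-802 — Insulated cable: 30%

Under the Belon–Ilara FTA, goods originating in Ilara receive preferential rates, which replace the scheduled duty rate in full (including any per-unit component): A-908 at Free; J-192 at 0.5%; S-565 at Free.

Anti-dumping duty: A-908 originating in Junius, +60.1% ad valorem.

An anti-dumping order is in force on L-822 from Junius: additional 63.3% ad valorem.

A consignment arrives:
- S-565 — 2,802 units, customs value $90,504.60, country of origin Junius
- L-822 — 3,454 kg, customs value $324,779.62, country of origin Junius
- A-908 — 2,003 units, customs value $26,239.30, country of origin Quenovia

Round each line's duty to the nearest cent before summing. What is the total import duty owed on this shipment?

Line 1 (S-565, Junius, 2,802 units, $90,504.60):
Base rate for S-565 is $2.35/unit.
S-565 has an FTA preferential rate, but origin Junius is not Ilara; base rate stands.
Duty = 2,802 × $2.35 = $6,584.70.
Line 2 (L-822, Junius, 3,454 kg, $324,779.62):
Base rate for L-822 is 10.5% + $1.68/kg.
Additional duty on L-822 from Junius: +63.3%. Applied ad valorem rate: 10.5% + 63.3% = 73.8%.
Duty = $324,779.62 × 73.8% + 3,454 × $1.68 = $245,490.08.
Line 3 (A-908, Quenovia, 2,003 units, $26,239.30):
Base rate for A-908 is 1.5% + $2.18/unit.
A-908 has an FTA preferential rate, but origin Quenovia is not Ilara; base rate stands.
The additional-duty order on A-908 targets Junius, not Quenovia; it does not apply.
Duty = $26,239.30 × 1.5% + 2,003 × $2.18 = $4,760.13.
Total = $6,584.70 + $245,490.08 + $4,760.13 = $256,834.91.

$256,834.91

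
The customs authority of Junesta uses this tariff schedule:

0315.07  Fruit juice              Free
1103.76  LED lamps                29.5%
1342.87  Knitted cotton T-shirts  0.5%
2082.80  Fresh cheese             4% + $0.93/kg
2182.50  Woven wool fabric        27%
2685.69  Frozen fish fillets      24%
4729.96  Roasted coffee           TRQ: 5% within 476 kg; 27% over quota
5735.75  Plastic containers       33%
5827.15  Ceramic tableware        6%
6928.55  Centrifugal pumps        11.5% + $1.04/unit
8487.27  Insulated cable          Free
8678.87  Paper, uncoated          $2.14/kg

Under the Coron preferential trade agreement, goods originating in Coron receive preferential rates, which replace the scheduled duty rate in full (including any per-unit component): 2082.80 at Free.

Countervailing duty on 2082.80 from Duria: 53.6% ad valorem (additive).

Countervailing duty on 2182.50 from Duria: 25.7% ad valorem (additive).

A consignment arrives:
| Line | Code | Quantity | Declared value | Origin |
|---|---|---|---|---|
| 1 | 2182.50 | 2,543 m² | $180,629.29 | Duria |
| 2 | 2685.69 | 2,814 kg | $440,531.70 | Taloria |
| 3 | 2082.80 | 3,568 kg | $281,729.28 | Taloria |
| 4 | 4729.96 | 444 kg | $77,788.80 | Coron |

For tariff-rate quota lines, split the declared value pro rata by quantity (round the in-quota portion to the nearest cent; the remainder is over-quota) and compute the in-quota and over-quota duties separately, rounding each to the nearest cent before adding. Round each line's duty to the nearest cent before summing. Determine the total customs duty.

Line 1 (2182.50, Duria, 2,543 m², $180,629.29):
Base rate for 2182.50 is 27%.
Additional duty on 2182.50 from Duria: +25.7%. Applied ad valorem rate: 27% + 25.7% = 52.7%.
Duty = $180,629.29 × 52.7% = $95,191.64.
Line 2 (2685.69, Taloria, 2,814 kg, $440,531.70):
Base rate for 2685.69 is 24%.
Duty = $440,531.70 × 24% = $105,727.61.
Line 3 (2082.80, Taloria, 3,568 kg, $281,729.28):
Base rate for 2082.80 is 4% + $0.93/kg.
2082.80 has an FTA preferential rate, but origin Taloria is not Coron; base rate stands.
The additional-duty order on 2082.80 targets Duria, not Taloria; it does not apply.
Duty = $281,729.28 × 4% + 3,568 × $0.93 = $14,587.41.
Line 4 (4729.96, Coron, 444 kg, $77,788.80):
Code 4729.96 is under a tariff-rate quota (threshold 476 kg). Quantity 444 kg is within the quota, so the in-quota rate 5% applies to the full value.
Duty = $77,788.80 × 5% = $3,889.44.
Total = $95,191.64 + $105,727.61 + $14,587.41 + $3,889.44 = $219,396.10.

$219,396.10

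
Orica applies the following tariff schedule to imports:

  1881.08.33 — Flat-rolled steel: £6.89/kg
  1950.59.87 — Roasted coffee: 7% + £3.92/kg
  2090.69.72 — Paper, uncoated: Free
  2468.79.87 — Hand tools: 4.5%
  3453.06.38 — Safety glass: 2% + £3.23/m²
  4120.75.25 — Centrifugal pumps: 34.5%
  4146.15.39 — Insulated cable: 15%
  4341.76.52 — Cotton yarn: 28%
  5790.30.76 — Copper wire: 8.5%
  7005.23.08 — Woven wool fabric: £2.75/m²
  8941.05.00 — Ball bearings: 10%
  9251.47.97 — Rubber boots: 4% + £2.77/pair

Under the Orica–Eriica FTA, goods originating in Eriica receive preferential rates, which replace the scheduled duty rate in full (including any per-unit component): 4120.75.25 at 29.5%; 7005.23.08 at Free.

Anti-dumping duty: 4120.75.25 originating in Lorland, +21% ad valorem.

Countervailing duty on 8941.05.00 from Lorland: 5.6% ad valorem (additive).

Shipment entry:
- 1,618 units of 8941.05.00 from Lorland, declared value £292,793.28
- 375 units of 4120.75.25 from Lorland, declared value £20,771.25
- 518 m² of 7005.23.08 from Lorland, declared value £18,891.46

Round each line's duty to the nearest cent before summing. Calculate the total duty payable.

Line 1 (8941.05.00, Lorland, 1,618 units, £292,793.28):
Base rate for 8941.05.00 is 10%.
Additional duty on 8941.05.00 from Lorland: +5.6%. Applied ad valorem rate: 10% + 5.6% = 15.6%.
Duty = £292,793.28 × 15.6% = £45,675.75.
Line 2 (4120.75.25, Lorland, 375 units, £20,771.25):
Base rate for 4120.75.25 is 34.5%.
4120.75.25 has an FTA preferential rate, but origin Lorland is not Eriica; base rate stands.
Additional duty on 4120.75.25 from Lorland: +21%. Applied ad valorem rate: 34.5% + 21% = 55.5%.
Duty = £20,771.25 × 55.5% = £11,528.04.
Line 3 (7005.23.08, Lorland, 518 m², £18,891.46):
Base rate for 7005.23.08 is £2.75/m².
7005.23.08 has an FTA preferential rate, but origin Lorland is not Eriica; base rate stands.
Duty = 518 × £2.75 = £1,424.50.
Total = £45,675.75 + £11,528.04 + £1,424.50 = £58,628.29.

£58,628.29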